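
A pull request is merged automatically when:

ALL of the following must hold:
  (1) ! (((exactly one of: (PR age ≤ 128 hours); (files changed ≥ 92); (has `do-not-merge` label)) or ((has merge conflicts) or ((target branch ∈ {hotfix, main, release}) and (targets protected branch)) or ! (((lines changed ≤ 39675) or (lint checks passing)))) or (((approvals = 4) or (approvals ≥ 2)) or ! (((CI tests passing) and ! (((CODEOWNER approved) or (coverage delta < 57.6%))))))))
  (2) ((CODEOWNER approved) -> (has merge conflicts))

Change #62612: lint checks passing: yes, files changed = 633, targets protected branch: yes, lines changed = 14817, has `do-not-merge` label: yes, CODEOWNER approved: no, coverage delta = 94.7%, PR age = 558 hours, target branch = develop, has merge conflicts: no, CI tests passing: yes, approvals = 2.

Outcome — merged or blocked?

Atomic conditions:
  PR age ≤ 128 hours: 558 ≤ 128 is false
  files changed ≥ 92: 633 ≥ 92 is true
  has `do-not-merge` label: yes → true
  has merge conflicts: no → false
  target branch ∈ {hotfix, main, release}: develop is not in the set → false
  targets protected branch: yes → true
  lines changed ≤ 39675: 14817 ≤ 39675 is true
  lint checks passing: yes → true
  approvals = 4: 2 == 4 is false
  approvals ≥ 2: 2 ≥ 2 is true
  CI tests passing: yes → true
  CODEOWNER approved: no → false
  coverage delta < 57.6%: 94.7 < 57.6 is false
Combine:
[1.1.1] exactly-one(false, true, true) = false
[1.1.2.2] false AND true = false
[1.1.2.3.1] true OR true = true
[1.1.2.3] NOT true = false
[1.1.2] false OR false OR false = false
[1.1.3.1] false OR true = true
[1.1.3.2.1.2.1] false OR false = false
[1.1.3.2.1.2] NOT false = true
[1.1.3.2.1] true AND true = true
[1.1.3.2] NOT true = false
[1.1.3] true OR false = true
[1.1] false OR false OR true = true
[1] NOT true = false
[2] false → false (antecedent false ⇒ implication holds) = true
[root] false AND true = false
Overall: false → blocked

Blocked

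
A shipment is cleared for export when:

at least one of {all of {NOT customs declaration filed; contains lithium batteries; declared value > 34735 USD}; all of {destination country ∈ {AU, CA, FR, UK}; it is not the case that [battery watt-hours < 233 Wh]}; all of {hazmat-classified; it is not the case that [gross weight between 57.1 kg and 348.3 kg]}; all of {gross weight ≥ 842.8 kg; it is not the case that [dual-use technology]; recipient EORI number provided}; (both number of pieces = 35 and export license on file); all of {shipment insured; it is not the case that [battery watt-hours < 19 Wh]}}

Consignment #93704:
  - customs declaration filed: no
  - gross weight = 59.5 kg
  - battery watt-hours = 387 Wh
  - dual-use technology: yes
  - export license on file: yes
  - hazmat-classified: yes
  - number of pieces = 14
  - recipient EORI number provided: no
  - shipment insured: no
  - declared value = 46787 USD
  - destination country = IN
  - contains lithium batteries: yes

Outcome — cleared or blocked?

Atomic conditions:
  NOT customs declaration filed: no → true
  contains lithium batteries: yes → true
  declared value > 34735 USD: 46787 > 34735 is true
  destination country ∈ {AU, CA, FR, UK}: IN is not in the set → false
  battery watt-hours < 233 Wh: 387 < 233 is false
  hazmat-classified: yes → true
  gross weight between 57.1 kg and 348.3 kg: 59.5 in [57.1, 348.3] is true
  gross weight ≥ 842.8 kg: 59.5 ≥ 842.8 is false
  dual-use technology: yes → true
  recipient EORI number provided: no → false
  number of pieces = 35: 14 == 35 is false
  export license on file: yes → true
  shipment insured: no → false
  battery watt-hours < 19 Wh: 387 < 19 is false
Combine:
[1] true AND true AND true = true
[2.2] NOT false = true
[2] false AND true = false
[3.2] NOT true = false
[3] true AND false = false
[4.2] NOT true = false
[4] false AND false AND false = false
[5] false AND true = false
[6.2] NOT false = true
[6] false AND true = false
[root] true OR false OR false OR false OR false OR false = true
Overall: true → cleared

Cleared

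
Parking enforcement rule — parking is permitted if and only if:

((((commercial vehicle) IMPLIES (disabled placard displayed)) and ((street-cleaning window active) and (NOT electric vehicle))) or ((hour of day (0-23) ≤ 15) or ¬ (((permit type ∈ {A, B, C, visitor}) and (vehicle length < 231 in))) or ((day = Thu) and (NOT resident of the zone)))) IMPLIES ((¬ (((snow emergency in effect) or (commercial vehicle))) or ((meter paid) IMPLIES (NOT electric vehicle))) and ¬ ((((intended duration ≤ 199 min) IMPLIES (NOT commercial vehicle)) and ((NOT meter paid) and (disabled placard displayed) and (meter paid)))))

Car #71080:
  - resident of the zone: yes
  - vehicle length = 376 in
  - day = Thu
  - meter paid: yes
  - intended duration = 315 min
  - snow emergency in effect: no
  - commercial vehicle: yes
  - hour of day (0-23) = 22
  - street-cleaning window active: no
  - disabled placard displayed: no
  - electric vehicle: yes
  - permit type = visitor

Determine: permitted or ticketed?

Atomic conditions:
  commercial vehicle: yes → true
  disabled placard displayed: no → false
  street-cleaning window active: no → false
  NOT electric vehicle: yes → false
  hour of day (0-23) ≤ 15: 22 ≤ 15 is false
  permit type ∈ {A, B, C, visitor}: visitor is in the set → true
  vehicle length < 231 in: 376 < 231 is false
  day = Thu: Thu == Thu is true
  NOT resident of the zone: yes → false
  snow emergency in effect: no → false
  meter paid: yes → true
  intended duration ≤ 199 min: 315 ≤ 199 is false
  NOT commercial vehicle: yes → false
  NOT meter paid: yes → false
Combine:
[1.1.1] true → false = false
[1.1.2] false AND false = false
[1.1] false AND false = false
[1.2.2.1] true AND false = false
[1.2.2] NOT false = true
[1.2.3] true AND false = false
[1.2] false OR true OR false = true
[1] false OR true = true
[2.1.1.1] false OR true = true
[2.1.1] NOT true = false
[2.1.2] true → false = false
[2.1] false OR false = false
[2.2.1.1] false → false (antecedent false ⇒ implication holds) = true
[2.2.1.2] false AND false AND true = false
[2.2.1] true AND false = false
[2.2] NOT false = true
[2] false AND true = false
[root] true → false = false
Overall: false → ticketed

Ticketed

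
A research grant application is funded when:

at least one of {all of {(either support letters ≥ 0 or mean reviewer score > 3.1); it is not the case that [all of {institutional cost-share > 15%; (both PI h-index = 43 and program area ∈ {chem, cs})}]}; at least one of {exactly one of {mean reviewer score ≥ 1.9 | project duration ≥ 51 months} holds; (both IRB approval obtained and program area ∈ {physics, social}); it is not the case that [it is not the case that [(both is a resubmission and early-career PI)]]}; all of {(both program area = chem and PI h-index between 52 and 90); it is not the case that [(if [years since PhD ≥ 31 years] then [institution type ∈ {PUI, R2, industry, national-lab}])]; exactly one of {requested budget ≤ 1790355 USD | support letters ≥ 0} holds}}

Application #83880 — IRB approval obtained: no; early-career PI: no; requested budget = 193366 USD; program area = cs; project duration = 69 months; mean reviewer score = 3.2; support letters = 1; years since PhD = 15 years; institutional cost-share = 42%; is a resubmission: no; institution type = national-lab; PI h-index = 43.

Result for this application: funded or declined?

Atomic conditions:
  support letters ≥ 0: 1 ≥ 0 is true
  mean reviewer score > 3.1: 3.2 > 3.1 is true
  institutional cost-share > 15%: 42 > 15 is true
  PI h-index = 43: 43 == 43 is true
  program area ∈ {chem, cs}: cs is in the set → true
  mean reviewer score ≥ 1.9: 3.2 ≥ 1.9 is true
  project duration ≥ 51 months: 69 ≥ 51 is true
  IRB approval obtained: no → false
  program area ∈ {physics, social}: cs is not in the set → false
  is a resubmission: no → false
  early-career PI: no → false
  program area = chem: cs == chem is false
  PI h-index between 52 and 90: 43 in [52, 90] is false
  years since PhD ≥ 31 years: 15 ≥ 31 is false
  institution type ∈ {PUI, R2, industry, national-lab}: national-lab is in the set → true
  requested budget ≤ 1790355 USD: 193366 ≤ 1790355 is true
Combine:
[1.1] true OR true = true
[1.2.1.2] true AND true = true
[1.2.1] true AND true = true
[1.2] NOT true = false
[1] true AND false = false
[2.1] exactly-one(true, true) = false
[2.2] false AND false = false
[2.3.1.1] false AND false = false
[2.3.1] NOT false = true
[2.3] NOT true = false
[2] false OR false OR false = false
[3.1] false AND false = false
[3.2.1] false → true (antecedent false ⇒ implication holds) = true
[3.2] NOT true = false
[3.3] exactly-one(true, true) = false
[3] false AND false AND false = false
[root] false OR false OR false = false
Overall: false → declined

Declined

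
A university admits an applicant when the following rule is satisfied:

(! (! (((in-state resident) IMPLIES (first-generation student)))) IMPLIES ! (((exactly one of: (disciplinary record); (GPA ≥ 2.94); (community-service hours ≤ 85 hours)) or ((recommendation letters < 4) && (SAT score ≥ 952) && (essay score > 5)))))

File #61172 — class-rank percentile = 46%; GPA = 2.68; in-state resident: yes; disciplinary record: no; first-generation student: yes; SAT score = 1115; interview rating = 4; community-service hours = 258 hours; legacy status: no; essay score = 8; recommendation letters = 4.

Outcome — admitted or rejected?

Admitted

Atomic conditions:
  in-state resident: yes → true
  first-generation student: yes → true
  disciplinary record: no → false
  GPA ≥ 2.94: 2.68 ≥ 2.94 is false
  community-service hours ≤ 85 hours: 258 ≤ 85 is false
  recommendation letters < 4: 4 < 4 is false
  SAT score ≥ 952: 1115 ≥ 952 is true
  essay score > 5: 8 > 5 is true
Combine:
[1.1.1] true → true = true
[1.1] NOT true = false
[1] NOT false = true
[2.1.1] exactly-one(false, false, false) = false
[2.1.2] false AND true AND true = false
[2.1] false OR false = false
[2] NOT false = true
[root] true → true = true
Overall: true → admitted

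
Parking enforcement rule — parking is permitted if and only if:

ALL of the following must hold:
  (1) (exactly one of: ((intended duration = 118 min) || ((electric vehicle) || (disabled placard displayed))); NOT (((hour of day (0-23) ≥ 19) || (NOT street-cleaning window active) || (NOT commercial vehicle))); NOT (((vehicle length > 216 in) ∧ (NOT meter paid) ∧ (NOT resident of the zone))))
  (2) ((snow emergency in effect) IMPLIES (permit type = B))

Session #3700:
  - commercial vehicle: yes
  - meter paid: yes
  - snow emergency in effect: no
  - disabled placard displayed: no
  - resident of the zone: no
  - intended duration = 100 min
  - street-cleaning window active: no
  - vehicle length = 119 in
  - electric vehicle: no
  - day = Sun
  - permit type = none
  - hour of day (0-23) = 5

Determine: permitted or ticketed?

Atomic conditions:
  intended duration = 118 min: 100 == 118 is false
  electric vehicle: no → false
  disabled placard displayed: no → false
  hour of day (0-23) ≥ 19: 5 ≥ 19 is false
  NOT street-cleaning window active: no → true
  NOT commercial vehicle: yes → false
  vehicle length > 216 in: 119 > 216 is false
  NOT meter paid: yes → false
  NOT resident of the zone: no → true
  snow emergency in effect: no → false
  permit type = B: none == B is false
Combine:
[1.1.2] false OR false = false
[1.1] false OR false = false
[1.2.1] false OR true OR false = true
[1.2] NOT true = false
[1.3.1] false AND false AND true = false
[1.3] NOT false = true
[1] exactly-one(false, false, true) = true
[2] false → false (antecedent false ⇒ implication holds) = true
[root] true AND true = true
Overall: true → permitted

Permitted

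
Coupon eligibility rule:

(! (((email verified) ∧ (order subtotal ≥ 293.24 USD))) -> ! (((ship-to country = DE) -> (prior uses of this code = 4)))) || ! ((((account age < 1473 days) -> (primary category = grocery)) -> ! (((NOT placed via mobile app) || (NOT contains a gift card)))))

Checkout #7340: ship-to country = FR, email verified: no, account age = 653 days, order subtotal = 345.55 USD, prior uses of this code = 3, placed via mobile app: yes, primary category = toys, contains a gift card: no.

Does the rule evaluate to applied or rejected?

Rejected

Atomic conditions:
  email verified: no → false
  order subtotal ≥ 293.24 USD: 345.55 ≥ 293.24 is true
  ship-to country = DE: FR == DE is false
  prior uses of this code = 4: 3 == 4 is false
  account age < 1473 days: 653 < 1473 is true
  primary category = grocery: toys == grocery is false
  NOT placed via mobile app: yes → false
  NOT contains a gift card: no → true
Combine:
[1.1.1] false AND true = false
[1.1] NOT false = true
[1.2.1] false → false (antecedent false ⇒ implication holds) = true
[1.2] NOT true = false
[1] true → false = false
[2.1.1] true → false = false
[2.1.2.1] false OR true = true
[2.1.2] NOT true = false
[2.1] false → false (antecedent false ⇒ implication holds) = true
[2] NOT true = false
[root] false OR false = false
Overall: false → rejected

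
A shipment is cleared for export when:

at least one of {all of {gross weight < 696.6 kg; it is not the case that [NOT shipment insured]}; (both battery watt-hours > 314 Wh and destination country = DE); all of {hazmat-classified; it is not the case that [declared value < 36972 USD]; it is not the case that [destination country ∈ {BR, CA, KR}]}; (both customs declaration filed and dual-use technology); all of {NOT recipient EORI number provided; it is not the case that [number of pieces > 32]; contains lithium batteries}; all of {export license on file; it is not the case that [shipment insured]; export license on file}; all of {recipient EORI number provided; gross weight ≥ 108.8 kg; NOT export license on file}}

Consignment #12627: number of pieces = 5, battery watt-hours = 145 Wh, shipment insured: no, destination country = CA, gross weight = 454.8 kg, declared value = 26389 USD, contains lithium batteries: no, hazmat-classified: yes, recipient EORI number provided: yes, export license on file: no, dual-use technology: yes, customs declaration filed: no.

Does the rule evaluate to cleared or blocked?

Atomic conditions:
  gross weight < 696.6 kg: 454.8 < 696.6 is true
  NOT shipment insured: no → true
  battery watt-hours > 314 Wh: 145 > 314 is false
  destination country = DE: CA == DE is false
  hazmat-classified: yes → true
  declared value < 36972 USD: 26389 < 36972 is true
  destination country ∈ {BR, CA, KR}: CA is in the set → true
  customs declaration filed: no → false
  dual-use technology: yes → true
  NOT recipient EORI number provided: yes → false
  number of pieces > 32: 5 > 32 is false
  contains lithium batteries: no → false
  export license on file: no → false
  shipment insured: no → false
  recipient EORI number provided: yes → true
  gross weight ≥ 108.8 kg: 454.8 ≥ 108.8 is true
  NOT export license on file: no → true
Combine:
[1.2] NOT true = false
[1] true AND false = false
[2] false AND false = false
[3.2] NOT true = false
[3.3] NOT true = false
[3] true AND false AND false = false
[4] false AND true = false
[5.2] NOT false = true
[5] false AND true AND false = false
[6.2] NOT false = true
[6] false AND true AND false = false
[7] true AND true AND true = true
[root] false OR false OR false OR false OR false OR false OR true = true
Overall: true → cleared

Cleared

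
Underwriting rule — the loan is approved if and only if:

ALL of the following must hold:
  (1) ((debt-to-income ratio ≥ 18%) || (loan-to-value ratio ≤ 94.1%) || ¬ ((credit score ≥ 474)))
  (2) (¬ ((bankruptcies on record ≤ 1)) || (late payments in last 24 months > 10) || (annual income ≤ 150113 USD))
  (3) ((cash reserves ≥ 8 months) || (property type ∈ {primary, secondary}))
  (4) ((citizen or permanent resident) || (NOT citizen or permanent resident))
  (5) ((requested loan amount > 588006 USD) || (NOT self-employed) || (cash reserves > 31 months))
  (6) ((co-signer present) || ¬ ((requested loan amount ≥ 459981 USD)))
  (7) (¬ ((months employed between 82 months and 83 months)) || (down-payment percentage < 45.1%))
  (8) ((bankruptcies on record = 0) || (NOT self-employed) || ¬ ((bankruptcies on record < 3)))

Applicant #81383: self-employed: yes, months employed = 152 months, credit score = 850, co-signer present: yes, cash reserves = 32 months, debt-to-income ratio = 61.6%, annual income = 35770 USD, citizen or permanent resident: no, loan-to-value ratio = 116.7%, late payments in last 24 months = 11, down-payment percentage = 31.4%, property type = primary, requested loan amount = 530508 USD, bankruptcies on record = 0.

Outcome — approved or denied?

Approved

Atomic conditions:
  debt-to-income ratio ≥ 18%: 61.6 ≥ 18 is true
  loan-to-value ratio ≤ 94.1%: 116.7 ≤ 94.1 is false
  credit score ≥ 474: 850 ≥ 474 is true
  bankruptcies on record ≤ 1: 0 ≤ 1 is true
  late payments in last 24 months > 10: 11 > 10 is true
  annual income ≤ 150113 USD: 35770 ≤ 150113 is true
  cash reserves ≥ 8 months: 32 ≥ 8 is true
  property type ∈ {primary, secondary}: primary is in the set → true
  citizen or permanent resident: no → false
  NOT citizen or permanent resident: no → true
  requested loan amount > 588006 USD: 530508 > 588006 is false
  NOT self-employed: yes → false
  cash reserves > 31 months: 32 > 31 is true
  co-signer present: yes → true
  requested loan amount ≥ 459981 USD: 530508 ≥ 459981 is true
  months employed between 82 months and 83 months: 152 in [82, 83] is false
  down-payment percentage < 45.1%: 31.4 < 45.1 is true
  bankruptcies on record = 0: 0 == 0 is true
  bankruptcies on record < 3: 0 < 3 is true
Combine:
[1.3] NOT true = false
[1] true OR false OR false = true
[2.1] NOT true = false
[2] false OR true OR true = true
[3] true OR true = true
[4] false OR true = true
[5] false OR false OR true = true
[6.2] NOT true = false
[6] true OR false = true
[7.1] NOT false = true
[7] true OR true = true
[8.3] NOT true = false
[8] true OR false OR false = true
[root] true AND true AND true AND true AND true AND true AND true AND true = true
Overall: true → approved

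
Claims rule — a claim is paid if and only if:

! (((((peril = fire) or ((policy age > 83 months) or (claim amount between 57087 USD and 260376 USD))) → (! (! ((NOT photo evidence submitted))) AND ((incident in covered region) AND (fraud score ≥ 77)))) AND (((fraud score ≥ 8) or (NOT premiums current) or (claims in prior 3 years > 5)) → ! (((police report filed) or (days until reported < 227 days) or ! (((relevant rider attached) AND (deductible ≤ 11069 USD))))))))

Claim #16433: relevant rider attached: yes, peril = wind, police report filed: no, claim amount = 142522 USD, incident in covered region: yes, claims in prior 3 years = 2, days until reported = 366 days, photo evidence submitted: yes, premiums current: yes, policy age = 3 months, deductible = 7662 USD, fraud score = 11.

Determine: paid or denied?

Paid

Atomic conditions:
  peril = fire: wind == fire is false
  policy age > 83 months: 3 > 83 is false
  claim amount between 57087 USD and 260376 USD: 142522 in [57087, 260376] is true
  NOT photo evidence submitted: yes → false
  incident in covered region: yes → true
  fraud score ≥ 77: 11 ≥ 77 is false
  fraud score ≥ 8: 11 ≥ 8 is true
  NOT premiums current: yes → false
  claims in prior 3 years > 5: 2 > 5 is false
  police report filed: no → false
  days until reported < 227 days: 366 < 227 is false
  relevant rider attached: yes → true
  deductible ≤ 11069 USD: 7662 ≤ 11069 is true
Combine:
[1.1.1.2] false OR true = true
[1.1.1] false OR true = true
[1.1.2.1.1] NOT false = true
[1.1.2.1] NOT true = false
[1.1.2.2] true AND false = false
[1.1.2] false AND false = false
[1.1] true → false = false
[1.2.1] true OR false OR false = true
[1.2.2.1.3.1] true AND true = true
[1.2.2.1.3] NOT true = false
[1.2.2.1] false OR false OR false = false
[1.2.2] NOT false = true
[1.2] true → true = true
[1] false AND true = false
[root] NOT false = true
Overall: true → paid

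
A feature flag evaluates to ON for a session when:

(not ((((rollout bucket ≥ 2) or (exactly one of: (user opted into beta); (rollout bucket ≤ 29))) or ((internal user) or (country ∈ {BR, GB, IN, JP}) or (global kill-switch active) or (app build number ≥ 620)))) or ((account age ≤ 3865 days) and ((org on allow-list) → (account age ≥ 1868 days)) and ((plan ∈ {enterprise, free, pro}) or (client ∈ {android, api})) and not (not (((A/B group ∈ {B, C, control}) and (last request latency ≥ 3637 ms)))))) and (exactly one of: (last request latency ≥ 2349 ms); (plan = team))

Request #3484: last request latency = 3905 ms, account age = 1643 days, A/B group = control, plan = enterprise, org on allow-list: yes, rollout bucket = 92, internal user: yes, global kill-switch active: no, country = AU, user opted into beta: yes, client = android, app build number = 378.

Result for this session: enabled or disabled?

Atomic conditions:
  rollout bucket ≥ 2: 92 ≥ 2 is true
  user opted into beta: yes → true
  rollout bucket ≤ 29: 92 ≤ 29 is false
  internal user: yes → true
  country ∈ {BR, GB, IN, JP}: AU is not in the set → false
  global kill-switch active: no → false
  app build number ≥ 620: 378 ≥ 620 is false
  account age ≤ 3865 days: 1643 ≤ 3865 is true
  org on allow-list: yes → true
  account age ≥ 1868 days: 1643 ≥ 1868 is false
  plan ∈ {enterprise, free, pro}: enterprise is in the set → true
  client ∈ {android, api}: android is in the set → true
  A/B group ∈ {B, C, control}: control is in the set → true
  last request latency ≥ 3637 ms: 3905 ≥ 3637 is true
  last request latency ≥ 2349 ms: 3905 ≥ 2349 is true
  plan = team: enterprise == team is false
Combine:
[1.1.1.1.2] exactly-one(true, false) = true
[1.1.1.1] true OR true = true
[1.1.1.2] true OR false OR false OR false = true
[1.1.1] true OR true = true
[1.1] NOT true = false
[1.2.2] true → false = false
[1.2.3] true OR true = true
[1.2.4.1.1] true AND true = true
[1.2.4.1] NOT true = false
[1.2.4] NOT false = true
[1.2] true AND false AND true AND true = false
[1] false OR false = false
[2] exactly-one(true, false) = true
[root] false AND true = false
Overall: false → disabled

Disabled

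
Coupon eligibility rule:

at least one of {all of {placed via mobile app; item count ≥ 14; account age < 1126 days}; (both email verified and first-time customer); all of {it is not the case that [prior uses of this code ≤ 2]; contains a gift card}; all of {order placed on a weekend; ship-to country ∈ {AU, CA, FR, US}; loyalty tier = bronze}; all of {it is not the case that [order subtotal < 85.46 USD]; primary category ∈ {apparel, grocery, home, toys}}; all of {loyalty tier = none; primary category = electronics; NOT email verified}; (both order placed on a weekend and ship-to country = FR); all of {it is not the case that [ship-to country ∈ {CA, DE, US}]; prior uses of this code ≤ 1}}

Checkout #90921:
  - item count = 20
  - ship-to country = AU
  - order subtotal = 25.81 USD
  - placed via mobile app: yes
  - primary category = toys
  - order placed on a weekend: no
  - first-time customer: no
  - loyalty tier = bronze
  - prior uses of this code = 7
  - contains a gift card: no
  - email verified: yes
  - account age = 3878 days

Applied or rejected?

Rejected

Atomic conditions:
  placed via mobile app: yes → true
  item count ≥ 14: 20 ≥ 14 is true
  account age < 1126 days: 3878 < 1126 is false
  email verified: yes → true
  first-time customer: no → false
  prior uses of this code ≤ 2: 7 ≤ 2 is false
  contains a gift card: no → false
  order placed on a weekend: no → false
  ship-to country ∈ {AU, CA, FR, US}: AU is in the set → true
  loyalty tier = bronze: bronze == bronze is true
  order subtotal < 85.46 USD: 25.81 < 85.46 is true
  primary category ∈ {apparel, grocery, home, toys}: toys is in the set → true
  loyalty tier = none: bronze == none is false
  primary category = electronics: toys == electronics is false
  NOT email verified: yes → false
  ship-to country = FR: AU == FR is false
  ship-to country ∈ {CA, DE, US}: AU is not in the set → false
  prior uses of this code ≤ 1: 7 ≤ 1 is false
Combine:
[1] true AND true AND false = false
[2] true AND false = false
[3.1] NOT false = true
[3] true AND false = false
[4] false AND true AND true = false
[5.1] NOT true = false
[5] false AND true = false
[6] false AND false AND false = false
[7] false AND false = false
[8.1] NOT false = true
[8] true AND false = false
[root] false OR false OR false OR false OR false OR false OR false OR false = false
Overall: false → rejected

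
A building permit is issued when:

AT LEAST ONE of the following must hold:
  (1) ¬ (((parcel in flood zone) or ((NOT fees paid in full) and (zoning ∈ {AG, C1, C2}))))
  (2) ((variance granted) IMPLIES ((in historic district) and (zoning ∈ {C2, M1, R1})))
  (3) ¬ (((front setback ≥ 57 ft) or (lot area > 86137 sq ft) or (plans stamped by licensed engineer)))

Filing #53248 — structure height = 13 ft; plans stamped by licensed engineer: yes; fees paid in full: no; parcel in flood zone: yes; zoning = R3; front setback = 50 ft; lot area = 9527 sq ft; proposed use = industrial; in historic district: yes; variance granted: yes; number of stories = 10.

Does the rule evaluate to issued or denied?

Denied

Atomic conditions:
  parcel in flood zone: yes → true
  NOT fees paid in full: no → true
  zoning ∈ {AG, C1, C2}: R3 is not in the set → false
  variance granted: yes → true
  in historic district: yes → true
  zoning ∈ {C2, M1, R1}: R3 is not in the set → false
  front setback ≥ 57 ft: 50 ≥ 57 is false
  lot area > 86137 sq ft: 9527 > 86137 is false
  plans stamped by licensed engineer: yes → true
Combine:
[1.1.2] true AND false = false
[1.1] true OR false = true
[1] NOT true = false
[2.2] true AND false = false
[2] true → false = false
[3.1] false OR false OR true = true
[3] NOT true = false
[root] false OR false OR false = false
Overall: false → denied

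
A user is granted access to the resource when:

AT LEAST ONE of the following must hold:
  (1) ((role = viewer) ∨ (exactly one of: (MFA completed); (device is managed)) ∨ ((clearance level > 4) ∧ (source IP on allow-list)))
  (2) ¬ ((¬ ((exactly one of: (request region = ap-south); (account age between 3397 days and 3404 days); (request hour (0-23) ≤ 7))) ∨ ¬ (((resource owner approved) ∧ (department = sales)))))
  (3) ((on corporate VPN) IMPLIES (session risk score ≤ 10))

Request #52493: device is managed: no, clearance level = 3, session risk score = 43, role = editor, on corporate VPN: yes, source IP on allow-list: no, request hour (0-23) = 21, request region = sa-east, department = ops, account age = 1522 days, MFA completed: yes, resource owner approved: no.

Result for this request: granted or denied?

Atomic conditions:
  role = viewer: editor == viewer is false
  MFA completed: yes → true
  device is managed: no → false
  clearance level > 4: 3 > 4 is false
  source IP on allow-list: no → false
  request region = ap-south: sa-east == ap-south is false
  account age between 3397 days and 3404 days: 1522 in [3397, 3404] is false
  request hour (0-23) ≤ 7: 21 ≤ 7 is false
  resource owner approved: no → false
  department = sales: ops == sales is false
  on corporate VPN: yes → true
  session risk score ≤ 10: 43 ≤ 10 is false
Combine:
[1.2] exactly-one(true, false) = true
[1.3] false AND false = false
[1] false OR true OR false = true
[2.1.1.1] exactly-one(false, false, false) = false
[2.1.1] NOT false = true
[2.1.2.1] false AND false = false
[2.1.2] NOT false = true
[2.1] true OR true = true
[2] NOT true = false
[3] true → false = false
[root] true OR false OR false = true
Overall: true → granted

Granted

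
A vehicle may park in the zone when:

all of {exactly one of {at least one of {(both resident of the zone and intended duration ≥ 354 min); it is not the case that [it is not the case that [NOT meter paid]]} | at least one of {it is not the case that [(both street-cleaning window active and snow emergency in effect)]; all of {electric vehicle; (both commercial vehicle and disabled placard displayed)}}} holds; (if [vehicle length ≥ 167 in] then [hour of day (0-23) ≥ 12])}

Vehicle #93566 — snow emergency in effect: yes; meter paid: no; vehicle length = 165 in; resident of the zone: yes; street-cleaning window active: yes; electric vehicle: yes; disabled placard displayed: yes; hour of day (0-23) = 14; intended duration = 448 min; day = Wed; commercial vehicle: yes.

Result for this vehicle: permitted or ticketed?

Atomic conditions:
  resident of the zone: yes → true
  intended duration ≥ 354 min: 448 ≥ 354 is true
  NOT meter paid: no → true
  street-cleaning window active: yes → true
  snow emergency in effect: yes → true
  electric vehicle: yes → true
  commercial vehicle: yes → true
  disabled placard displayed: yes → true
  vehicle length ≥ 167 in: 165 ≥ 167 is false
  hour of day (0-23) ≥ 12: 14 ≥ 12 is true
Combine:
[1.1.1] true AND true = true
[1.1.2.1] NOT true = false
[1.1.2] NOT false = true
[1.1] true OR true = true
[1.2.1.1] true AND true = true
[1.2.1] NOT true = false
[1.2.2.2] true AND true = true
[1.2.2] true AND true = true
[1.2] false OR true = true
[1] exactly-one(true, true) = false
[2] false → true (antecedent false ⇒ implication holds) = true
[root] false AND true = false
Overall: false → ticketed

Ticketed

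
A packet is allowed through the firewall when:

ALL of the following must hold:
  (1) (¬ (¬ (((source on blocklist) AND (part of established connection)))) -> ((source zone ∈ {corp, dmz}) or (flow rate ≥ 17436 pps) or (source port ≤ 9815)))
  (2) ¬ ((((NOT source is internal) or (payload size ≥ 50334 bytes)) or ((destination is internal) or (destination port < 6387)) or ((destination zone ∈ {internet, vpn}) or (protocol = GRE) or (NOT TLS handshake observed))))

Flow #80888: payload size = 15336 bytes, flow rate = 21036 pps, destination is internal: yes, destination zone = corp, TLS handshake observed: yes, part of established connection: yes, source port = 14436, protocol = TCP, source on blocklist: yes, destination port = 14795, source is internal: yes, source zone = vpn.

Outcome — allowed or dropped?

Atomic conditions:
  source on blocklist: yes → true
  part of established connection: yes → true
  source zone ∈ {corp, dmz}: vpn is not in the set → false
  flow rate ≥ 17436 pps: 21036 ≥ 17436 is true
  source port ≤ 9815: 14436 ≤ 9815 is false
  NOT source is internal: yes → false
  payload size ≥ 50334 bytes: 15336 ≥ 50334 is false
  destination is internal: yes → true
  destination port < 6387: 14795 < 6387 is false
  destination zone ∈ {internet, vpn}: corp is not in the set → false
  protocol = GRE: TCP == GRE is false
  NOT TLS handshake observed: yes → false
Combine:
[1.1.1.1] true AND true = true
[1.1.1] NOT true = false
[1.1] NOT false = true
[1.2] false OR true OR false = true
[1] true → true = true
[2.1.1] false OR false = false
[2.1.2] true OR false = true
[2.1.3] false OR false OR false = false
[2.1] false OR true OR false = true
[2] NOT true = false
[root] true AND false = false
Overall: false → dropped

Dropped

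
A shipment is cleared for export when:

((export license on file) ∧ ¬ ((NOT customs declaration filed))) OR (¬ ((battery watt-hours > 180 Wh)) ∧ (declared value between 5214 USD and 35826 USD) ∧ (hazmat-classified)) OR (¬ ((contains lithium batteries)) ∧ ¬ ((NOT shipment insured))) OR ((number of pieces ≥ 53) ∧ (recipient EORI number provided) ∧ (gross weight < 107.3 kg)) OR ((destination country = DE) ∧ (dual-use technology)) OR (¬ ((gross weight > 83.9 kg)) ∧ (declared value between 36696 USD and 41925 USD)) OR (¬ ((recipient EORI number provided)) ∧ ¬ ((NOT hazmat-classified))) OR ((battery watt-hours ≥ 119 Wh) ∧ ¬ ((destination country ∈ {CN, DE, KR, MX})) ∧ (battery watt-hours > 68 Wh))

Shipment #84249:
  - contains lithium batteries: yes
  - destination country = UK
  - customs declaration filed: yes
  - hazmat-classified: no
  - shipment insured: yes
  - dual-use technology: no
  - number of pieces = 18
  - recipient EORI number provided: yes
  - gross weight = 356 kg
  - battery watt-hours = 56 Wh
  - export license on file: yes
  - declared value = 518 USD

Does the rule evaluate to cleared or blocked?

Cleared

Atomic conditions:
  export license on file: yes → true
  NOT customs declaration filed: yes → false
  battery watt-hours > 180 Wh: 56 > 180 is false
  declared value between 5214 USD and 35826 USD: 518 in [5214, 35826] is false
  hazmat-classified: no → false
  contains lithium batteries: yes → true
  NOT shipment insured: yes → false
  number of pieces ≥ 53: 18 ≥ 53 is false
  recipient EORI number provided: yes → true
  gross weight < 107.3 kg: 356 < 107.3 is false
  destination country = DE: UK == DE is false
  dual-use technology: no → false
  gross weight > 83.9 kg: 356 > 83.9 is true
  declared value between 36696 USD and 41925 USD: 518 in [36696, 41925] is false
  NOT hazmat-classified: no → true
  battery watt-hours ≥ 119 Wh: 56 ≥ 119 is false
  destination country ∈ {CN, DE, KR, MX}: UK is not in the set → false
  battery watt-hours > 68 Wh: 56 > 68 is false
Combine:
[1.2] NOT false = true
[1] true AND true = true
[2.1] NOT false = true
[2] true AND false AND false = false
[3.1] NOT true = false
[3.2] NOT false = true
[3] false AND true = false
[4] false AND true AND false = false
[5] false AND false = false
[6.1] NOT true = false
[6] false AND false = false
[7.1] NOT true = false
[7.2] NOT true = false
[7] false AND false = false
[8.2] NOT false = true
[8] false AND true AND false = false
[root] true OR false OR false OR false OR false OR false OR false OR false = true
Overall: true → cleared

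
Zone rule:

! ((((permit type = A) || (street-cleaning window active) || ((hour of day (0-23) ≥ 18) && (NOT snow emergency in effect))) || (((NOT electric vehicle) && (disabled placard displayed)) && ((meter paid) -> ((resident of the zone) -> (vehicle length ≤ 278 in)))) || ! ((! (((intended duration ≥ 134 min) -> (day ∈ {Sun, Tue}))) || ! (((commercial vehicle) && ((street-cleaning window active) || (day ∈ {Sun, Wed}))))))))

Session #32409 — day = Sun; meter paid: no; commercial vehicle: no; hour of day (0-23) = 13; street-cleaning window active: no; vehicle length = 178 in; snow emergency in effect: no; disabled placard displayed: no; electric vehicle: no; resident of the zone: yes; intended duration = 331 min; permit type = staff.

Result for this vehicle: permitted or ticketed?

Atomic conditions:
  permit type = A: staff == A is false
  street-cleaning window active: no → false
  hour of day (0-23) ≥ 18: 13 ≥ 18 is false
  NOT snow emergency in effect: no → true
  NOT electric vehicle: no → true
  disabled placard displayed: no → false
  meter paid: no → false
  resident of the zone: yes → true
  vehicle length ≤ 278 in: 178 ≤ 278 is true
  intended duration ≥ 134 min: 331 ≥ 134 is true
  day ∈ {Sun, Tue}: Sun is in the set → true
  commercial vehicle: no → false
  day ∈ {Sun, Wed}: Sun is in the set → true
Combine:
[1.1.3] false AND true = false
[1.1] false OR false OR false = false
[1.2.1] true AND false = false
[1.2.2.2] true → true = true
[1.2.2] false → true (antecedent false ⇒ implication holds) = true
[1.2] false AND true = false
[1.3.1.1.1] true → true = true
[1.3.1.1] NOT true = false
[1.3.1.2.1.2] false OR true = true
[1.3.1.2.1] false AND true = false
[1.3.1.2] NOT false = true
[1.3.1] false OR true = true
[1.3] NOT true = false
[1] false OR false OR false = false
[root] NOT false = true
Overall: true → permitted

Permitted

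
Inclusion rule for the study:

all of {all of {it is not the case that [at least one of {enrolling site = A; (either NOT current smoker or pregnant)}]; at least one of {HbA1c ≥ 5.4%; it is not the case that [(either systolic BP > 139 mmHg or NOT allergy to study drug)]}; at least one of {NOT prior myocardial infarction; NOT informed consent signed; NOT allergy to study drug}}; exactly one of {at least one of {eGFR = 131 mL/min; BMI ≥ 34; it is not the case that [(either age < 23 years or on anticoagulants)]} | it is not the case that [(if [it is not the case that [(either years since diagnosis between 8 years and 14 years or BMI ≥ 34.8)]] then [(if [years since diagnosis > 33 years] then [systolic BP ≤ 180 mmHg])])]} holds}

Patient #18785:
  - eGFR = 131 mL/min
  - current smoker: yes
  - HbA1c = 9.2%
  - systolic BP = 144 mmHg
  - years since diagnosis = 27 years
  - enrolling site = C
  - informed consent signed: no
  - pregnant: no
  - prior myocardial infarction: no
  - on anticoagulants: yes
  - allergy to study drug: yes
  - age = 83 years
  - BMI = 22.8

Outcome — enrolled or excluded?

Atomic conditions:
  enrolling site = A: C == A is false
  NOT current smoker: yes → false
  pregnant: no → false
  HbA1c ≥ 5.4%: 9.2 ≥ 5.4 is true
  systolic BP > 139 mmHg: 144 > 139 is true
  NOT allergy to study drug: yes → false
  NOT prior myocardial infarction: no → true
  NOT informed consent signed: no → true
  eGFR = 131 mL/min: 131 == 131 is true
  BMI ≥ 34: 22.8 ≥ 34 is false
  age < 23 years: 83 < 23 is false
  on anticoagulants: yes → true
  years since diagnosis between 8 years and 14 years: 27 in [8, 14] is false
  BMI ≥ 34.8: 22.8 ≥ 34.8 is false
  years since diagnosis > 33 years: 27 > 33 is false
  systolic BP ≤ 180 mmHg: 144 ≤ 180 is true
Combine:
[1.1.1.2] false OR false = false
[1.1.1] false OR false = false
[1.1] NOT false = true
[1.2.2.1] true OR false = true
[1.2.2] NOT true = false
[1.2] true OR false = true
[1.3] true OR true OR false = true
[1] true AND true AND true = true
[2.1.3.1] false OR true = true
[2.1.3] NOT true = false
[2.1] true OR false OR false = true
[2.2.1.1.1] false OR false = false
[2.2.1.1] NOT false = true
[2.2.1.2] false → true (antecedent false ⇒ implication holds) = true
[2.2.1] true → true = true
[2.2] NOT true = false
[2] exactly-one(true, false) = true
[root] true AND true = true
Overall: true → enrolled

Enrolled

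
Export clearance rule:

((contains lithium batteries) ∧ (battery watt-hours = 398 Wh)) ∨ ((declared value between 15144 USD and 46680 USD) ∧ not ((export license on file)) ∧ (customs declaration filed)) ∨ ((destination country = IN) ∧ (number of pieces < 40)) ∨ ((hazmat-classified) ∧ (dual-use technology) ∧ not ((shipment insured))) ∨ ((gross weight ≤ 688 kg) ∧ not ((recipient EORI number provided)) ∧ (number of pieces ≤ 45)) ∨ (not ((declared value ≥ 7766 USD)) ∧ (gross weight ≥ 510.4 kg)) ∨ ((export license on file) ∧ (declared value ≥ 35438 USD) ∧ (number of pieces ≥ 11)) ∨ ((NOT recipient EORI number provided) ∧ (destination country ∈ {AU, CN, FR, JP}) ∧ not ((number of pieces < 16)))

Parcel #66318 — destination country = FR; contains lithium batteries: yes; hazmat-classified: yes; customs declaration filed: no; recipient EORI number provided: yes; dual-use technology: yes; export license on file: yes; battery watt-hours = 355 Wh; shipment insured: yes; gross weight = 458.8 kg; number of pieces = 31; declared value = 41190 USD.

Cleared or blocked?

Cleared

Atomic conditions:
  contains lithium batteries: yes → true
  battery watt-hours = 398 Wh: 355 == 398 is false
  declared value between 15144 USD and 46680 USD: 41190 in [15144, 46680] is true
  export license on file: yes → true
  customs declaration filed: no → false
  destination country = IN: FR == IN is false
  number of pieces < 40: 31 < 40 is true
  hazmat-classified: yes → true
  dual-use technology: yes → true
  shipment insured: yes → true
  gross weight ≤ 688 kg: 458.8 ≤ 688 is true
  recipient EORI number provided: yes → true
  number of pieces ≤ 45: 31 ≤ 45 is true
  declared value ≥ 7766 USD: 41190 ≥ 7766 is true
  gross weight ≥ 510.4 kg: 458.8 ≥ 510.4 is false
  declared value ≥ 35438 USD: 41190 ≥ 35438 is true
  number of pieces ≥ 11: 31 ≥ 11 is true
  NOT recipient EORI number provided: yes → false
  destination country ∈ {AU, CN, FR, JP}: FR is in the set → true
  number of pieces < 16: 31 < 16 is false
Combine:
[1] true AND false = false
[2.2] NOT true = false
[2] true AND false AND false = false
[3] false AND true = false
[4.3] NOT true = false
[4] true AND true AND false = false
[5.2] NOT true = false
[5] true AND false AND true = false
[6.1] NOT true = false
[6] false AND false = false
[7] true AND true AND true = true
[8.3] NOT false = true
[8] false AND true AND true = false
[root] false OR false OR false OR false OR false OR false OR true OR false = true
Overall: true → cleared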